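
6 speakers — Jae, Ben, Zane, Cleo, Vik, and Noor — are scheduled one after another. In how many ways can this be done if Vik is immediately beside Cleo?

240

Treat {Vik, Cleo} as a single unit. There are 5 units to order, and the pair itself can be ordered 2 ways.
That gives 2 × 5! = 2 × 120 = 240.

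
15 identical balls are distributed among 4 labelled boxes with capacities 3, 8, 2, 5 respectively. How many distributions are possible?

By stars and bars, unrestricted non-negative solutions to x_1+…+x_4 = 15 number C(15+3,3) = 816.
Subtract solutions that violate a single cap (substitute x_i' = x_i − (cap_i+1)): x_1 ≥ 4 gives C(14,3) = 364; x_2 ≥ 9 gives C(9,3) = 84; x_3 ≥ 3 gives C(15,3) = 455; x_4 ≥ 6 gives C(12,3) = 220. Together 1123.
Add back pairs where two caps are both exceeded: 10 + 165 + 56 + 20 + 1 + 84 = 336.
Subtract triples: 0 + 0 + 10 + 0 = 10.
By inclusion–exclusion the count is 816 − 1123 + 336 − 10 = 19.

19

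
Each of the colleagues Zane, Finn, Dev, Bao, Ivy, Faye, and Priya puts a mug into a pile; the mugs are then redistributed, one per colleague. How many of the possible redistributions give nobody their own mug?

1854

This is the derangement count D_7: permutations of 7 items with no fixed point.
By inclusion–exclusion this is Σ_{j=0}^{7} (−1)^j C(7,j)·(7−j)!.
Computing: 5040 − 5040 + 2520 − 840 + 210 − 42 + 7 − 1 = 1854.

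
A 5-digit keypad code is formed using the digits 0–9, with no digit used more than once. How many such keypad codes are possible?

30240

Choose and order 5 of the 10 symbols: the first digit has 10 options, the next 9, and so on down to 6.
That product is 10 × 9 × 8 × 7 × 6 = 30240.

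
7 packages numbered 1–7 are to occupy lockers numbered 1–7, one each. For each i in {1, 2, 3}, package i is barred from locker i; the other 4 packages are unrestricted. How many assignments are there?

3216

Let Aᵢ (for i ∈ {1, 2, 3}) be the placements that put package i in its forbidden locker. Any j of these fix j positions, leaving (7−j)! ways to fill the rest, and there are C(3,j) ways to pick which j.
By inclusion–exclusion, the number of valid placements is Σ_{j=0}^{3} (−1)^j C(3,j)·(7−j)!.
Computing: 5040 − 2160 + 360 − 24 = 3216.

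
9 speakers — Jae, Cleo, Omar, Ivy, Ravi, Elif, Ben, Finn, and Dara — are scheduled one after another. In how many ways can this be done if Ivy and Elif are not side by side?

282240

There are 9! = 362880 arrangements in all. If Ivy and Elif are adjacent, merging them into one block gives 2·(8)! = 80640 arrangements.
Complementary counting: 362880 − 80640 = 282240.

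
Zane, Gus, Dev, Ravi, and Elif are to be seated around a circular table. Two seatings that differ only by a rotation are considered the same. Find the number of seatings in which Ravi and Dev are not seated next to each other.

12

Without the restriction there are (4)! = 24 seatings.
Those with Ravi next to Dev: fuse the pair into one unit and seat 4 units around a circle — 2·(3)! = 12.
Subtracting, 24 − 12 = 12.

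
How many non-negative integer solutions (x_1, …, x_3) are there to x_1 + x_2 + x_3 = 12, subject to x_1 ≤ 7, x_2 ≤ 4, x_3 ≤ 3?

Ignoring the caps, the number of non-negative solutions to x_1+…+x_3 = 12 is C(14,2) = 91.
Subtract solutions that violate a single cap (substitute x_i' = x_i − (cap_i+1)): x_1 ≥ 8 gives C(6,2) = 15; x_2 ≥ 5 gives C(9,2) = 36; x_3 ≥ 4 gives C(10,2) = 45. Together 96.
Add back pairs where two caps are both exceeded: 0 + 1 + 10 = 11.
By inclusion–exclusion the count is 91 − 96 + 11 = 6.

6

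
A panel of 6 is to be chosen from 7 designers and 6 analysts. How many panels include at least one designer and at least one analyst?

1708

With no constraint there are C(13,6) = 1716 possible selections.
Selections missing a whole group: no designers → C(6,6) = 1; no analysts → C(7,6) = 7.
Both groups omitted at once is impossible, so 1716 − 8 = 1708.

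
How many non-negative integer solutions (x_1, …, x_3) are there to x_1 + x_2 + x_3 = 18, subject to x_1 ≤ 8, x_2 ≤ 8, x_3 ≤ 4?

Without the upper bounds there are C(20,2) = 190 ways to split 18 among 3 variables.
Subtract solutions that violate a single cap (substitute x_i' = x_i − (cap_i+1)): x_1 ≥ 9 gives C(11,2) = 55; x_2 ≥ 9 gives C(11,2) = 55; x_3 ≥ 5 gives C(15,2) = 105. Together 215.
Add back pairs where two caps are both exceeded: 1 + 15 + 15 = 31.
By inclusion–exclusion the count is 190 − 215 + 31 = 6.

6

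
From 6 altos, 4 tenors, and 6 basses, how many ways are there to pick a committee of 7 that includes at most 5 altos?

Split by how many altos are chosen (0 through 5).
Sum: C(6,0)·C(10,7) + C(6,1)·C(10,6) + C(6,2)·C(10,5) + C(6,3)·C(10,4) + C(6,4)·C(10,3) + C(6,5)·C(10,2) = 120 + 1260 + 3780 + 4200 + 1800 + 270 = 11430.

11430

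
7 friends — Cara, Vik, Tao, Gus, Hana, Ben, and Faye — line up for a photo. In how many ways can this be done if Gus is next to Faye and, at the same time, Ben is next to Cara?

Treat {Gus,Faye} as one block (2 orders) and {Ben,Cara} as another (2 orders).
That leaves 5 units to arrange: 2 × 2 × 5! = 4 × 120 = 480.

480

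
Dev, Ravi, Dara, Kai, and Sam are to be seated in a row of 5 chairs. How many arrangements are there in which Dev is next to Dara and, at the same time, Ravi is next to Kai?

24

Treat {Dev,Dara} as one block (2 orders) and {Ravi,Kai} as another (2 orders).
That leaves 3 units to arrange: 2 × 2 × 3! = 4 × 6 = 24.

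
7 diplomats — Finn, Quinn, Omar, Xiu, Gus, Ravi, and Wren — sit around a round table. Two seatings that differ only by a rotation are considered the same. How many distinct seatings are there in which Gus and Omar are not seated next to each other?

All circular seatings of 7 people number (6)! = 720.
Seatings with Gus beside Omar: treat them as a block with 2 internal orders, giving 2 × (5)! = 240.
Subtracting, 720 − 240 = 480.

480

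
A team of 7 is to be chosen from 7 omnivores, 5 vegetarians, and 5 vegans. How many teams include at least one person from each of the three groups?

17745

With no constraint there are C(17,7) = 19448 possible selections.
Subtract selections that omit an entire group: no omnivores → C(10,7) = 120; no vegetarians → C(12,7) = 792; no vegans → C(12,7) = 792.
Add back selections omitting two groups (i.e. drawn from a single group): C(7,7) + C(5,7) + C(5,7) = 1.
By inclusion–exclusion: 19448 − 1704 + 1 = 17745.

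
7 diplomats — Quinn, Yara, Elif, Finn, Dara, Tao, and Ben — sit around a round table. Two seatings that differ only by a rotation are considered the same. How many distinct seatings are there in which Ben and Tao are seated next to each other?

240

Treat {Ben, Tao} as one unit (2 internal orders) and seat the resulting 6 units around the table: (5)! circular arrangements.
So 2 × (5)! = 2 × 120 = 240.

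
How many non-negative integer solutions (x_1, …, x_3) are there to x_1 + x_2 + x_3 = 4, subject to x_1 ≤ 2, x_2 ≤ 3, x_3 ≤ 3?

10

Ignoring the caps, the number of non-negative solutions to x_1+…+x_3 = 4 is C(6,2) = 15.
Subtract solutions that violate a single cap (substitute x_i' = x_i − (cap_i+1)): x_1 ≥ 3 gives C(3,2) = 3; x_2 ≥ 4 gives C(2,2) = 1; x_3 ≥ 4 gives C(2,2) = 1. Together 5.
No two caps can be exceeded simultaneously, so the pair terms are all 0.
By inclusion–exclusion the count is 15 − 5 + 0 = 10.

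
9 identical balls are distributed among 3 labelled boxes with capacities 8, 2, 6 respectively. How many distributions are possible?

By stars and bars, unrestricted non-negative solutions to x_1+…+x_3 = 9 number C(9+2,2) = 55.
Subtract solutions that violate a single cap (substitute x_i' = x_i − (cap_i+1)): x_1 ≥ 9 gives C(2,2) = 1; x_2 ≥ 3 gives C(8,2) = 28; x_3 ≥ 7 gives C(4,2) = 6. Together 35.
No two caps can be exceeded simultaneously, so the pair terms are all 0.
By inclusion–exclusion the count is 55 − 35 + 0 = 20.

20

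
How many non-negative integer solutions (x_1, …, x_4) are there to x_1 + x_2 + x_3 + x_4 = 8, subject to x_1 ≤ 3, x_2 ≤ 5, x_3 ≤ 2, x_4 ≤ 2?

Ignoring the caps, the number of non-negative solutions to x_1+…+x_4 = 8 is C(11,3) = 165.
Subtract solutions that violate a single cap (substitute x_i' = x_i − (cap_i+1)): x_1 ≥ 4 gives C(7,3) = 35; x_2 ≥ 6 gives C(5,3) = 10; x_3 ≥ 3 gives C(8,3) = 56; x_4 ≥ 3 gives C(8,3) = 56. Together 157.
Add back pairs where two caps are both exceeded: 0 + 4 + 4 + 0 + 0 + 10 = 18.
By inclusion–exclusion the count is 165 − 157 + 18 = 26.

26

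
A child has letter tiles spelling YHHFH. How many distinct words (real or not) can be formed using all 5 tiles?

20

Letter multiplicities in YHHFH: F×1, H×3, Y×1.
The number of distinct arrangements is 5!/(3!) = 120/6 = 20.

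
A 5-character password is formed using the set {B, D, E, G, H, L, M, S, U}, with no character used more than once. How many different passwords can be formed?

With no repetition, fill the 5 characters in order: 9 choices, then 8, down to 5.
9 × 8 × 7 × 6 × 5 = 15120.

15120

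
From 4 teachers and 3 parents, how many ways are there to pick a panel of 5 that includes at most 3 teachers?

Split by how many teachers are chosen (0 through 3).
Sum: C(4,0)·C(3,5) + C(4,1)·C(3,4) + C(4,2)·C(3,3) + C(4,3)·C(3,2) = 0 + 0 + 6 + 12 = 18.

18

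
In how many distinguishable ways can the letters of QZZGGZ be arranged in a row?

60

The 6 letters of QZZGGZ have repeats: G appearing twice and Z appearing 3 times.
Dividing 6! = 720 by 3!·2! = 12 for the repeated letters gives 60.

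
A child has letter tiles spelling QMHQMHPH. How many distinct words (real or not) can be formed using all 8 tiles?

1680

QMHQMHPH has 8 letters with H appearing 3 times, M appearing twice, and Q appearing twice.
Dividing 8! = 40320 by 3!·2!·2! = 24 for the repeated letters gives 1680.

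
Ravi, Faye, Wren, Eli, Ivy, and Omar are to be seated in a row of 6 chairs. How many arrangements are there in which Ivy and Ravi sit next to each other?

Place the 4 others and the Ivy-Ravi pair as 5 objects in a line; the pair has 2 internal arrangements.
So the count is 2·(5)! = 240.

240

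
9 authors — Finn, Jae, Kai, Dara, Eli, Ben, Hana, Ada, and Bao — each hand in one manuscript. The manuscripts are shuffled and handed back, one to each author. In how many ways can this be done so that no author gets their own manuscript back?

133496

Count assignments avoiding every fixed point. For any j of the 9 authors fixed to their own manuscript, the other 9−j can be arranged in (9−j)! ways.
By inclusion–exclusion this is Σ_{j=0}^{9} (−1)^j C(9,j)·(9−j)!.
Computing: 362880 − 362880 + 181440 − 60480 + 15120 − 3024 + 504 − 72 + 9 − 1 = 133496.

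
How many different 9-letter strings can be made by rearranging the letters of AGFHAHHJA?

AGFHAHHJA has 9 letters with A appearing 3 times and H appearing 3 times.
So there are 9! / (3!·3!) = 10080 distinguishable arrangements.

10080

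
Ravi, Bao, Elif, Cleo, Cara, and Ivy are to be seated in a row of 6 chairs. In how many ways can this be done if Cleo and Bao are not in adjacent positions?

480

There are 6! = 720 arrangements in all. If Cleo and Bao are adjacent, merging them into one block gives 2·(5)! = 240 arrangements.
So 720 − 240 = 480 arrangements keep them apart.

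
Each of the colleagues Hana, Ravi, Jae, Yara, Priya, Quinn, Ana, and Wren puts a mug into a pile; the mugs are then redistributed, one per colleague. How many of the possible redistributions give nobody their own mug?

Count assignments avoiding every fixed point. For any j of the 8 colleagues fixed to their own mug, the other 8−j can be arranged in (8−j)! ways.
By inclusion–exclusion this is Σ_{j=0}^{8} (−1)^j C(8,j)·(8−j)!.
Computing: 40320 − 40320 + 20160 − 6720 + 1680 − 336 + 56 − 8 + 1 = 14833.

14833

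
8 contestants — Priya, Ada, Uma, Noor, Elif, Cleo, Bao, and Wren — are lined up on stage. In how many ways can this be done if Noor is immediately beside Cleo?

10080

Place the 6 others and the Noor-Cleo pair as 7 objects in a line; the pair has 2 internal arrangements.
So the count is 2·(7)! = 10080.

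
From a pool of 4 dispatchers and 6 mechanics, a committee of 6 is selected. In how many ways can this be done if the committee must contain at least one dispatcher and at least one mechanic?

Unrestricted: C(10,6) = 210 ways to pick any 6 of the 10.
Subtract selections that omit an entire group: no dispatchers → C(6,6) = 1; no mechanics → C(4,6) = 0.
Both groups omitted at once is impossible, so 210 − 1 = 209.

209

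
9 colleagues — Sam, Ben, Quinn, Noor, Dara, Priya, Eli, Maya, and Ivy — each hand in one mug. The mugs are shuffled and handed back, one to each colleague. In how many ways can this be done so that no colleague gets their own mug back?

This is the derangement count D_9: permutations of 9 items with no fixed point.
By inclusion–exclusion this is Σ_{j=0}^{9} (−1)^j C(9,j)·(9−j)!.
Computing: 362880 − 362880 + 181440 − 60480 + 15120 − 3024 + 504 − 72 + 9 − 1 = 133496.

133496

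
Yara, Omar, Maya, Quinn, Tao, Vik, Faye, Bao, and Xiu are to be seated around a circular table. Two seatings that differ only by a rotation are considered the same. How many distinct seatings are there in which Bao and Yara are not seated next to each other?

All circular seatings of 9 people number (8)! = 40320.
Seatings with Bao beside Yara: treat them as a block with 2 internal orders, giving 2 × (7)! = 10080.
Subtracting, 40320 − 10080 = 30240.

30240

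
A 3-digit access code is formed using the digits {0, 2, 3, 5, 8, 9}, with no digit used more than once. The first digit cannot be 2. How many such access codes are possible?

The first digit has 6−1 = 5 choices (anything except 2).
The remaining 2 digits are filled from the other 5 symbols without repetition: 5 × 4 = 20.
Total: 5 × 20 = 100.

100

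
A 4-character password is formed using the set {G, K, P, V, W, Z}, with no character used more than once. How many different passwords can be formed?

This is a permutation of 4 out of 6: P(6,4) = 6!/2!.
6 × 5 × 4 × 3 = 360.

360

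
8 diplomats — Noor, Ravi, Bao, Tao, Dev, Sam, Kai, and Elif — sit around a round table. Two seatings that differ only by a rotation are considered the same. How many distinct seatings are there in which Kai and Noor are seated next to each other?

Glue Kai and Noor into a block (2 internal orders). Seating 7 units around a circle gives (6)! arrangements.
So 2 × (6)! = 2 × 720 = 1440.

1440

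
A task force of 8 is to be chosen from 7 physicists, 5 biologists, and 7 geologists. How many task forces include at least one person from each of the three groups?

71589

Total 8-person selections from all 19: C(19,8) = 75582.
Subtract selections that omit an entire group: no physicists → C(12,8) = 495; no biologists → C(14,8) = 3003; no geologists → C(12,8) = 495.
Add back selections omitting two groups (i.e. drawn from a single group): C(7,8) + C(5,8) + C(7,8) = 0.
By inclusion–exclusion: 75582 − 3993 + 0 = 71589.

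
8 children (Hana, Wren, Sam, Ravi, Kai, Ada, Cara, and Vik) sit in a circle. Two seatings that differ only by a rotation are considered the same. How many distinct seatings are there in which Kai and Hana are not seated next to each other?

Without the restriction there are (7)! = 5040 seatings.
Seatings with Kai beside Hana: treat them as a block with 2 internal orders, giving 2 × (6)! = 1440.
Subtracting, 5040 − 1440 = 3600.

3600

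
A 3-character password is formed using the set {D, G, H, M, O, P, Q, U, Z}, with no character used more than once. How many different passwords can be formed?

504

With no repetition, fill the 3 characters in order: 9 choices, then 8, down to 7.
That product is 9 × 8 × 7 = 504.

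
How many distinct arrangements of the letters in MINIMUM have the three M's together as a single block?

Treat the 3 copies of M as a single block. The multiset to arrange is then {MMM, I, I, N, U}, 5 items in all.
That gives (5)!/(2!) = 60 arrangements.

60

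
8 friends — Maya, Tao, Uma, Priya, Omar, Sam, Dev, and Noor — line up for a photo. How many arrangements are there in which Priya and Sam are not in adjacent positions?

Of the 8! = 40320 arrangements, those with Priya and Sam adjacent number 2 × 7! = 10080 (treat the pair as a block with 2 internal orders).
So 40320 − 10080 = 30240 arrangements keep them apart.

30240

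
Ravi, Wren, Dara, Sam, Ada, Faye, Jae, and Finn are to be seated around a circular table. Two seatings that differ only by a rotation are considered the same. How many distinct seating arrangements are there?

5040

Fix one person's seat to break rotational symmetry; the remaining 7 people can be arranged in (7)! = 5040 ways.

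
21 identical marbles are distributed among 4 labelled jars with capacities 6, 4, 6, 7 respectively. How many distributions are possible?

Ignoring the caps, the number of non-negative solutions to x_1+…+x_4 = 21 is C(24,3) = 2024.
Subtract solutions that violate a single cap (substitute x_i' = x_i − (cap_i+1)): x_1 ≥ 7 gives C(17,3) = 680; x_2 ≥ 5 gives C(19,3) = 969; x_3 ≥ 7 gives C(17,3) = 680; x_4 ≥ 8 gives C(16,3) = 560. Together 2889.
Add back pairs where two caps are both exceeded: 220 + 120 + 84 + 220 + 165 + 84 = 893.
Subtract triples: 10 + 4 + 0 + 4 = 18.
By inclusion–exclusion the count is 2024 − 2889 + 893 − 18 = 10.

10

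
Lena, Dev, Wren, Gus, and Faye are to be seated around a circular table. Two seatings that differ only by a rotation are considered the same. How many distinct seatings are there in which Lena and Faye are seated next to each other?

12

Treat {Lena, Faye} as one unit (2 internal orders) and seat the resulting 4 units around the table: (3)! circular arrangements.
So 2 × (3)! = 2 × 6 = 12.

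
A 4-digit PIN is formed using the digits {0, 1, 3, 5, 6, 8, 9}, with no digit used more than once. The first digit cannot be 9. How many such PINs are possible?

The first digit has 7−1 = 6 choices (anything except 9).
The remaining 3 digits are filled from the other 6 symbols without repetition: 6 × 5 × 4 = 120.
Total: 6 × 120 = 720.

720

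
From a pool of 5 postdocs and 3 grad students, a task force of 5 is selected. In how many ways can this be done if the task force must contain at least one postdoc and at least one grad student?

55

Total 5-person selections from all 8: C(8,5) = 56.
Selections missing a whole group: no postdocs → C(3,5) = 0; no grad students → C(5,5) = 1.
Both groups omitted at once is impossible, so 56 − 1 = 55.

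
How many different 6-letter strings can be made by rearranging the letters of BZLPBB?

120

Letter multiplicities in BZLPBB: B×3, L×1, P×1, Z×1.
The number of distinct arrangements is 6!/(3!) = 720/6 = 120.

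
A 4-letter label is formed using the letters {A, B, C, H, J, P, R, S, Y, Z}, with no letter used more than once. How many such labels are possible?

5040

Choose and order 4 of the 10 symbols: the first letter has 10 options, the next 9, then 8, 7.
10 × 9 × 8 × 7 = 5040.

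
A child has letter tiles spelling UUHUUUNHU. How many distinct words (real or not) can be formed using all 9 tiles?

252

The 9 letters of UUHUUUNHU have repeats: H appearing twice and U appearing 6 times.
So there are 9! / (6!·2!) = 252 distinguishable arrangements.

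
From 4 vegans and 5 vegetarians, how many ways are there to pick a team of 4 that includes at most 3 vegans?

Split by how many vegans are chosen (0 through 3).
Sum: C(4,0)·C(5,4) + C(4,1)·C(5,3) + C(4,2)·C(5,2) + C(4,3)·C(5,1) = 5 + 40 + 60 + 20 = 125.

125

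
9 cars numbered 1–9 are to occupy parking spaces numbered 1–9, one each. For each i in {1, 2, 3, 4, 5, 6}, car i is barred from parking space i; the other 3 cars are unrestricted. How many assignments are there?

Let Aᵢ (for 1 ≤ i ≤ 6) be the placements that put car i in its forbidden parking space. Any j of these fix j positions, leaving (9−j)! ways to fill the rest, and there are C(6,j) ways to pick which j.
By inclusion–exclusion, the number of valid placements is Σ_{j=0}^{6} (−1)^j C(6,j)·(9−j)!.
Computing: 362880 − 241920 + 75600 − 14400 + 1800 − 144 + 6 = 183822.

183822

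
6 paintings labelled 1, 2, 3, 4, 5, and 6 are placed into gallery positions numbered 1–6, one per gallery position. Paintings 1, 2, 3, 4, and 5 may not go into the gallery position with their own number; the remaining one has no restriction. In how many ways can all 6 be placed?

309

Let Aᵢ (for 1 ≤ i ≤ 5) be the placements that put painting i in its forbidden gallery position. Any j of these fix j positions, leaving (6−j)! ways to fill the rest, and there are C(5,j) ways to pick which j.
By inclusion–exclusion, the number of valid placements is Σ_{j=0}^{5} (−1)^j C(5,j)·(6−j)!.
Computing: 720 − 600 + 240 − 60 + 10 − 1 = 309.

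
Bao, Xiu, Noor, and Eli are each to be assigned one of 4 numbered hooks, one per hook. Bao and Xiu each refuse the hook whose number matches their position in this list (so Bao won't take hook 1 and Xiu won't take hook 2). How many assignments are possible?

Let Aᵢ (for i ∈ {1, 2}) be the placements that put person i in their forbidden hook. Any j of these fix j positions, leaving (4−j)! ways to fill the rest, and there are C(2,j) ways to pick which j.
By inclusion–exclusion, the number of valid placements is Σ_{j=0}^{2} (−1)^j C(2,j)·(4−j)!.
Computing: 24 − 12 + 2 = 14.

14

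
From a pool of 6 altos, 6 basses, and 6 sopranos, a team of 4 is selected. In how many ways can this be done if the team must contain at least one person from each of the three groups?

With no constraint there are C(18,4) = 3060 possible selections.
Selections missing a whole group: no altos → C(12,4) = 495; no basses → C(12,4) = 495; no sopranos → C(12,4) = 495.
Add back selections omitting two groups (i.e. drawn from a single group): C(6,4) + C(6,4) + C(6,4) = 45.
By inclusion–exclusion: 3060 − 1485 + 45 = 1620.

1620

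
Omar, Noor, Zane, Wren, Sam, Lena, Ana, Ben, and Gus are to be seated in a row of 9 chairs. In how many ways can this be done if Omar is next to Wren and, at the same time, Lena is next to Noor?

Treat {Omar,Wren} as one block (2 orders) and {Lena,Noor} as another (2 orders).
That leaves 7 units to arrange: 2 × 2 × 7! = 4 × 5040 = 20160.

20160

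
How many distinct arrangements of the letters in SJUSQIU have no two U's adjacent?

900

There are 7!/(2!·2!) = 1260 arrangements of SJUSQIU in total.
If the two U's are adjacent, glue them into one block, leaving 6 items to arrange: (6)!/(2!) = 360 ways.
Subtracting, 1260 − 360 = 900 arrangements keep the U's apart.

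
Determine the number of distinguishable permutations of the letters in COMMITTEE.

45360

Letter multiplicities in COMMITTEE: C×1, E×2, I×1, M×2, O×1, T×2.
The number of distinct arrangements is 9!/(2!·2!·2!) = 362880/8 = 45360.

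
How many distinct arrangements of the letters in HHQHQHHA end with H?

Fix H in the last position and arrange the remaining 7 letters.
Those 7 letters have H appearing 4 times and Q appearing twice, giving (7)!/(4!·2!) = 105.

105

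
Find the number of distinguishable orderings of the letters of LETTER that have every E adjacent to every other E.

60

Treat the 2 copies of E as a single block. The multiset to arrange is then {EE, L, R, T, T}, 5 items in all.
That gives (5)!/(2!) = 60 arrangements.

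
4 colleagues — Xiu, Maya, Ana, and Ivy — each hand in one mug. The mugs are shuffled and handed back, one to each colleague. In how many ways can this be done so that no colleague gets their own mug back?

This is the derangement count D_4: permutations of 4 items with no fixed point.
By inclusion–exclusion this is Σ_{j=0}^{4} (−1)^j C(4,j)·(4−j)!.
Computing: 24 − 24 + 12 − 4 + 1 = 9.

9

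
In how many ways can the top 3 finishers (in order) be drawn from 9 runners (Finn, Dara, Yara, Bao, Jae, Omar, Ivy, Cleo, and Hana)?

504

There are 9 choices for 1st place, 8 for 2nd, and 7 for 3rd.
That gives 9 × 8 × 7 = 504.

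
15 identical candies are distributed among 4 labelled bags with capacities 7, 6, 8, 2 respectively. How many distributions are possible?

Ignoring the caps, the number of non-negative solutions to x_1+…+x_4 = 15 is C(18,3) = 816.
Subtract solutions that violate a single cap (substitute x_i' = x_i − (cap_i+1)): x_1 ≥ 8 gives C(10,3) = 120; x_2 ≥ 7 gives C(11,3) = 165; x_3 ≥ 9 gives C(9,3) = 84; x_4 ≥ 3 gives C(15,3) = 455. Together 824.
Add back pairs where two caps are both exceeded: 1 + 0 + 35 + 0 + 56 + 20 = 112.
By inclusion–exclusion the count is 816 − 824 + 112 = 104.

104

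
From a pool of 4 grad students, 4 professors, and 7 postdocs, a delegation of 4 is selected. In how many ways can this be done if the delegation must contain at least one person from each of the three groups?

672

With no constraint there are C(15,4) = 1365 possible selections.
Subtract selections that omit an entire group: no grad students → C(11,4) = 330; no professors → C(11,4) = 330; no postdocs → C(8,4) = 70.
Add back selections omitting two groups (i.e. drawn from a single group): C(4,4) + C(4,4) + C(7,4) = 37.
By inclusion–exclusion: 1365 − 730 + 37 = 672.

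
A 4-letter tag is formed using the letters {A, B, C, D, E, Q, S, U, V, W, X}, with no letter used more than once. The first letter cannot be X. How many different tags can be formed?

7200

The first letter has 11−1 = 10 choices (anything except X).
The remaining 3 letters are filled from the other 10 symbols without repetition: 10 × 9 × 8 = 720.
Total: 10 × 720 = 7200.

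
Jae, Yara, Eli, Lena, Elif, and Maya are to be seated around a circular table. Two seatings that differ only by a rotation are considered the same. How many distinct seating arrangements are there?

120

Fix one person's seat to break rotational symmetry; the remaining 5 people can be arranged in (5)! = 120 ways.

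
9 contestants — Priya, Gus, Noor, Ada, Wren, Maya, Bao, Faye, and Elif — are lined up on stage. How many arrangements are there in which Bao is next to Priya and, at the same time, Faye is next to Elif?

20160

Treat {Bao,Priya} as one block (2 orders) and {Faye,Elif} as another (2 orders).
That leaves 7 units to arrange: 2 × 2 × 7! = 4 × 5040 = 20160.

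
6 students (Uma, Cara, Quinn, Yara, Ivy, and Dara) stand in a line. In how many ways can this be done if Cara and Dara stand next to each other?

240

Glue Cara and Dara into one block (2 internal orders), leaving 5 units to arrange in a row.
So the count is 2·(5)! = 240.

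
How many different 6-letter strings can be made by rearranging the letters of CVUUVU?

The 6 letters of CVUUVU have repeats: U appearing 3 times and V appearing twice.
The number of distinct arrangements is 6!/(3!·2!) = 720/12 = 60.

60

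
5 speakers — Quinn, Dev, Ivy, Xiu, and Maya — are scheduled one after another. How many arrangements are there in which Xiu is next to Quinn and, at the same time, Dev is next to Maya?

24

Treat {Xiu,Quinn} as one block (2 orders) and {Dev,Maya} as another (2 orders).
That leaves 3 units to arrange: 2 × 2 × 3! = 4 × 6 = 24.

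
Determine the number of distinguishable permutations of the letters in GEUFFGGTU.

The 9 letters of GEUFFGGTU have repeats: F appearing twice, G appearing 3 times, and U appearing twice.
Dividing 9! = 362880 by 3!·2!·2! = 24 for the repeated letters gives 15120.

15120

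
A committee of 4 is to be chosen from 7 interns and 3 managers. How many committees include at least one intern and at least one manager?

Unrestricted: C(10,4) = 210 ways to pick any 4 of the 10.
Subtract selections that omit an entire group: no interns → C(3,4) = 0; no managers → C(7,4) = 35.
Both groups omitted at once is impossible, so 210 − 35 = 175.

175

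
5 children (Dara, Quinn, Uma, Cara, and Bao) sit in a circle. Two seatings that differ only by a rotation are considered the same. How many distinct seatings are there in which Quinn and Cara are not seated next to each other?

Without the restriction there are (4)! = 24 seatings.
Seatings with Quinn beside Cara: treat them as a block with 2 internal orders, giving 2 × (3)! = 12.
Subtracting, 24 − 12 = 12.

12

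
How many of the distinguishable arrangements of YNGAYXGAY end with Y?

Fix Y in the last position and arrange the remaining 8 letters.
Those 8 letters have A appearing twice, G appearing twice, and Y appearing twice, giving (8)!/(2!·2!·2!) = 5040.

5040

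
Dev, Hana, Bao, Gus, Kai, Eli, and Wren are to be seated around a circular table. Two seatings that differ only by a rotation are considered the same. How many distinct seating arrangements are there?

720

Around a circle, 7 distinct people have 7!/7 = (6)! = 720 rotationally distinct seatings.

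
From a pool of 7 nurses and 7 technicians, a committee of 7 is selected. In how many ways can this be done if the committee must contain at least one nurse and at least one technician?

3430

Total 7-person selections from all 14: C(14,7) = 3432.
Subtract selections that omit an entire group: no nurses → C(7,7) = 1; no technicians → C(7,7) = 1.
Both groups omitted at once is impossible, so 3432 − 2 = 3430.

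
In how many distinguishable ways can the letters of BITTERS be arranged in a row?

2520

The 7 letters of BITTERS have repeats: T appearing twice.
So there are 7! / (2!) = 2520 distinguishable arrangements.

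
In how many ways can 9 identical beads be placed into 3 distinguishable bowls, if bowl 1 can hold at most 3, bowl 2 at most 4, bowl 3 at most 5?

10

Ignoring the caps, the number of non-negative solutions to x_1+…+x_3 = 9 is C(11,2) = 55.
Subtract solutions that violate a single cap (substitute x_i' = x_i − (cap_i+1)): x_1 ≥ 4 gives C(7,2) = 21; x_2 ≥ 5 gives C(6,2) = 15; x_3 ≥ 6 gives C(5,2) = 10. Together 46.
Add back pairs where two caps are both exceeded: 1 + 0 + 0 = 1.
By inclusion–exclusion the count is 55 − 46 + 1 = 10.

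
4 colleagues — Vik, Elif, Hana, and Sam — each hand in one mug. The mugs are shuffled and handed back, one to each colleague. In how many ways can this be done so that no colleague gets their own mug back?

9

Let Aᵢ be the assignments in which colleague i gets their own mug. We want the size of the complement of A₁∪…∪A_4.
By inclusion–exclusion this is Σ_{j=0}^{4} (−1)^j C(4,j)·(4−j)!.
Computing: 24 − 24 + 12 − 4 + 1 = 9.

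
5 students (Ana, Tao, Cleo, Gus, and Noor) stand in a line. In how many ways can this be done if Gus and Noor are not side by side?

72

There are 5! = 120 arrangements in all. If Gus and Noor are adjacent, merging them into one block gives 2·(4)! = 48 arrangements.
Complementary counting: 120 − 48 = 72.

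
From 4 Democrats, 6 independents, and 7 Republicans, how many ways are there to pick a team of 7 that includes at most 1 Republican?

1590

Split by how many Republicans are chosen (0 through 1).
Sum: C(7,0)·C(10,7) + C(7,1)·C(10,6) = 120 + 1470 = 1590.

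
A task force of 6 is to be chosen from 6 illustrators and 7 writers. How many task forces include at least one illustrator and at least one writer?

With no constraint there are C(13,6) = 1716 possible selections.
Subtract selections that omit an entire group: no illustrators → C(7,6) = 7; no writers → C(6,6) = 1.
Both groups omitted at once is impossible, so 1716 − 8 = 1708.

1708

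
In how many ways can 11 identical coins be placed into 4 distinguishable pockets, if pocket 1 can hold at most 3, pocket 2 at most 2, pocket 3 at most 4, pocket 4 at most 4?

Without the upper bounds there are C(14,3) = 364 ways to split 11 among 4 pockets.
Subtract solutions that violate a single cap (substitute x_i' = x_i − (cap_i+1)): x_1 ≥ 4 gives C(10,3) = 120; x_2 ≥ 3 gives C(11,3) = 165; x_3 ≥ 5 gives C(9,3) = 84; x_4 ≥ 5 gives C(9,3) = 84. Together 453.
Add back pairs where two caps are both exceeded: 35 + 10 + 10 + 20 + 20 + 4 = 99.
By inclusion–exclusion the count is 364 − 453 + 99 = 10.

10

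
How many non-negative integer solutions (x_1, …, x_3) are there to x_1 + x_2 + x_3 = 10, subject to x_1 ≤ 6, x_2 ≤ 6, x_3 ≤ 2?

12

Ignoring the caps, the number of non-negative solutions to x_1+…+x_3 = 10 is C(12,2) = 66.
Subtract solutions that violate a single cap (substitute x_i' = x_i − (cap_i+1)): x_1 ≥ 7 gives C(5,2) = 10; x_2 ≥ 7 gives C(5,2) = 10; x_3 ≥ 3 gives C(9,2) = 36. Together 56.
Add back pairs where two caps are both exceeded: 0 + 1 + 1 = 2.
By inclusion–exclusion the count is 66 − 56 + 2 = 12.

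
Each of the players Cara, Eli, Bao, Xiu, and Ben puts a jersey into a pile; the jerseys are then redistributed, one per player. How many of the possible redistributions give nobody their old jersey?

44

This is the derangement count D_5: permutations of 5 items with no fixed point.
By inclusion–exclusion this is Σ_{j=0}^{5} (−1)^j C(5,j)·(5−j)!.
Computing: 120 − 120 + 60 − 20 + 5 − 1 = 44.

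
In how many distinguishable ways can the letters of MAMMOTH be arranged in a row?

MAMMOTH has 7 letters with M appearing 3 times.
The number of distinct arrangements is 7!/(3!) = 5040/6 = 840.

840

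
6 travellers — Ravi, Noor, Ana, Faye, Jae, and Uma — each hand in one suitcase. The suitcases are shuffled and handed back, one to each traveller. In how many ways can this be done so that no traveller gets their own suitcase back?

Let Aᵢ be the assignments in which traveller i gets their own suitcase. We want the size of the complement of A₁∪…∪A_6.
By inclusion–exclusion this is Σ_{j=0}^{6} (−1)^j C(6,j)·(6−j)!.
Computing: 720 − 720 + 360 − 120 + 30 − 6 + 1 = 265.

265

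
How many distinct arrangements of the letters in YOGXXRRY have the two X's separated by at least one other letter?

There are 8!/(2!·2!·2!) = 5040 arrangements of YOGXXRRY in total.
If the two X's are adjacent, glue them into one block, leaving 7 items to arrange: (7)!/(2!·2!) = 1260 ways.
Hence 5040 − 1260 = 3780.

3780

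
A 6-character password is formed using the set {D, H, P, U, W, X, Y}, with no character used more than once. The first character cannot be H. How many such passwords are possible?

4320

The first character has 7−1 = 6 choices (anything except H).
The remaining 5 characters are filled from the other 6 symbols without repetition: 6 × 5 × 4 × 3 × 2 = 720.
Total: 6 × 720 = 4320.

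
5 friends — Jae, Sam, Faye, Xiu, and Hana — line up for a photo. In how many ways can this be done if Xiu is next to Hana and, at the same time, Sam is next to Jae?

24

Treat {Xiu,Hana} as one block (2 orders) and {Sam,Jae} as another (2 orders).
That leaves 3 units to arrange: 2 × 2 × 3! = 4 × 6 = 24.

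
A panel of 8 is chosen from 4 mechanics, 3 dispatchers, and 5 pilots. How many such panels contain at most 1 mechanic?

Split by how many mechanics are chosen (0 through 1).
Sum: C(4,0)·C(8,8) + C(4,1)·C(8,7) = 1 + 32 = 33.

33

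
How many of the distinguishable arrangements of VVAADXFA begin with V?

Fix V in the first position and arrange the remaining 7 letters.
Those 7 letters have A appearing 3 times, giving (7)!/(3!) = 840.

840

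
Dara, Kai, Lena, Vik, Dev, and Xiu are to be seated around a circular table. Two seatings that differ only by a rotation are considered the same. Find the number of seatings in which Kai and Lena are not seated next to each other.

72

Without the restriction there are (5)! = 120 seatings.
Seatings with Kai beside Lena: treat them as a block with 2 internal orders, giving 2 × (4)! = 48.
Subtracting, 120 − 48 = 72.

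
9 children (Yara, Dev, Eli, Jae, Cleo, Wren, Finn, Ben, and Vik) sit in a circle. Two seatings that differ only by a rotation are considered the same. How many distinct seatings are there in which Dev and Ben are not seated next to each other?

All circular seatings of 9 people number (8)! = 40320.
Seatings with Dev beside Ben: treat them as a block with 2 internal orders, giving 2 × (7)! = 10080.
Subtracting, 40320 − 10080 = 30240.

30240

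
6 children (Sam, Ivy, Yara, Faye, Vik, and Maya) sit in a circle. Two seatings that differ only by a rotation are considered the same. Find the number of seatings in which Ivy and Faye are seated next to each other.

48

Treat {Ivy, Faye} as one unit (2 internal orders) and seat the resulting 5 units around the table: (4)! circular arrangements.
So 2 × (4)! = 2 × 24 = 48.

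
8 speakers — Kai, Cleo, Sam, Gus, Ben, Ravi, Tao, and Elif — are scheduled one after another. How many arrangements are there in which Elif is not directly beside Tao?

There are 8! = 40320 arrangements in all. If Elif and Tao are adjacent, merging them into one block gives 2·(7)! = 10080 arrangements.
So 40320 − 10080 = 30240 arrangements keep them apart.

30240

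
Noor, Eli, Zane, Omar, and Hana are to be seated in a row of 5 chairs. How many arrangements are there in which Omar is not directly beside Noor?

72

There are 5! = 120 arrangements in all. If Omar and Noor are adjacent, merging them into one block gives 2·(4)! = 48 arrangements.
Complementary counting: 120 − 48 = 72.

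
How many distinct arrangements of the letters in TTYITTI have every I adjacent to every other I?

Treat the 2 copies of I as a single block. The multiset to arrange is then {II, T, T, T, T, Y}, 6 items in all.
That gives (6)!/(4!) = 30 arrangements.

30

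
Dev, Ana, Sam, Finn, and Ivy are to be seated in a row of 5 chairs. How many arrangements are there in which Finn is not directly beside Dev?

Of the 5! = 120 arrangements, those with Finn and Dev adjacent number 2 × 4! = 48 (treat the pair as a block with 2 internal orders).
So 120 − 48 = 72 arrangements keep them apart.

72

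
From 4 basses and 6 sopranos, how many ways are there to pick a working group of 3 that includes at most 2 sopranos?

100

Split by how many sopranos are chosen (0 through 2).
Sum: C(6,0)·C(4,3) + C(6,1)·C(4,2) + C(6,2)·C(4,1) = 4 + 36 + 60 = 100.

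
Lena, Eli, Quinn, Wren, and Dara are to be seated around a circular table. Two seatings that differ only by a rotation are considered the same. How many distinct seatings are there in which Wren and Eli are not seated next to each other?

12

All circular seatings of 5 people number (4)! = 24.
Those with Wren next to Eli: fuse the pair into one unit and seat 4 units around a circle — 2·(3)! = 12.
Subtracting, 24 − 12 = 12.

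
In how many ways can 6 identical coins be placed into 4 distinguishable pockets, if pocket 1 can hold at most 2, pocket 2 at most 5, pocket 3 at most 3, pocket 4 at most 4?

49

Ignoring the caps, the number of non-negative solutions to x_1+…+x_4 = 6 is C(9,3) = 84.
Subtract solutions that violate a single cap (substitute x_i' = x_i − (cap_i+1)): x_1 ≥ 3 gives C(6,3) = 20; x_2 ≥ 6 gives C(3,3) = 1; x_3 ≥ 4 gives C(5,3) = 10; x_4 ≥ 5 gives C(4,3) = 4. Together 35.
No two caps can be exceeded simultaneously, so the pair terms are all 0.
By inclusion–exclusion the count is 84 − 35 + 0 = 49.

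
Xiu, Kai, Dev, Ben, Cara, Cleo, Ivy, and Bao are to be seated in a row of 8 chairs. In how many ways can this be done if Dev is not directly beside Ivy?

There are 8! = 40320 arrangements in all. If Dev and Ivy are adjacent, merging them into one block gives 2·(7)! = 10080 arrangements.
So 40320 − 10080 = 30240 arrangements keep them apart.

30240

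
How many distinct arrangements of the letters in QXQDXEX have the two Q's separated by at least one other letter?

There are 7!/(3!·2!) = 420 arrangements of QXQDXEX in total.
Arrangements with the Q's together: treat QQ as one letter, giving (6)!/(3!) = 120.
Subtracting, 420 − 120 = 300 arrangements keep the Q's apart.

300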